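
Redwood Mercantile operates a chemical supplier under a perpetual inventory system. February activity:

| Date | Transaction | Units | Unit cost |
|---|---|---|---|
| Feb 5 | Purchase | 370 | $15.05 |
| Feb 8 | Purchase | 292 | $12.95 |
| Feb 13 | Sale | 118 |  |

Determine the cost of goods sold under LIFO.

COGS = $1,528.10

Feb 13, 118 sold [LIFO — newest first]: 118 @ $12.95 = $1,528.10
Ending inventory: 370 @ $15.05 + 174 @ $12.95 = $7,821.80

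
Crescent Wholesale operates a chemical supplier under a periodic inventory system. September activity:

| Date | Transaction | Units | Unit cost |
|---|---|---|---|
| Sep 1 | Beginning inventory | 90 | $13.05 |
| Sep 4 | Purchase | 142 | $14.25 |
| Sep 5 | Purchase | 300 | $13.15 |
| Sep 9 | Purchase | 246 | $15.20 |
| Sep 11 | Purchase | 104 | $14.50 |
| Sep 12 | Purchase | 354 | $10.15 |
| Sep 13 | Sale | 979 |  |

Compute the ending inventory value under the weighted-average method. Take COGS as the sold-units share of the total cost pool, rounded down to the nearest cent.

Sep 13, sell 979: 979/1236 × $15,983.30 → $12,659.91
Ending inventory (cost pool remaining) = $3,323.39
Check: goods available $15,983.30 = COGS $12,659.91 + ending $3,323.39

Ending inventory = $3,323.39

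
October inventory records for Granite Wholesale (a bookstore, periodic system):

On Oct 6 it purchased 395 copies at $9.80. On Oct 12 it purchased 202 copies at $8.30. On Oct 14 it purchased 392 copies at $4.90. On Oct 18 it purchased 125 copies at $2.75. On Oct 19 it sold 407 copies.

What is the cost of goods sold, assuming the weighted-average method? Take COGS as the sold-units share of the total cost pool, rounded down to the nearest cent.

COGS = $2,854.16

Oct 19, sell 407: 407/1114 × $7,812.15 → $2,854.16
Ending inventory (cost pool remaining) = $4,957.99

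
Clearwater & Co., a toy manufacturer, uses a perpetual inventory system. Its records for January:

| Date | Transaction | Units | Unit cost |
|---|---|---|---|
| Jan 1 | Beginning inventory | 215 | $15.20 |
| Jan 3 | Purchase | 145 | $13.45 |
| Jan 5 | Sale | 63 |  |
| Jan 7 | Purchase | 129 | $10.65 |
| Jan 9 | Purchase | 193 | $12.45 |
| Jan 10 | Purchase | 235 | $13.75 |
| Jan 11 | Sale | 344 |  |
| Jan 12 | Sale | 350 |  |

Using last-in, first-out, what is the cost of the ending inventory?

Jan 5, 63 sold [LIFO — newest first]: 63 @ $13.45 = $847.35
Jan 11, 344 sold [LIFO — newest first]: 235 @ $13.75 + 109 @ $12.45 = $4,588.30
Jan 12, 350 sold [LIFO — newest first]: 84 @ $12.45 + 129 @ $10.65 + 82 @ $13.45 + 55 @ $15.20 = $4,358.55
Total COGS = $847.35 + $4,588.30 + $4,358.55 = $9,794.20
Ending inventory: 160 @ $15.20 = $2,432.00
Check: goods available $12,226.20 = COGS $9,794.20 + ending $2,432.00

Ending inventory = $2,432.00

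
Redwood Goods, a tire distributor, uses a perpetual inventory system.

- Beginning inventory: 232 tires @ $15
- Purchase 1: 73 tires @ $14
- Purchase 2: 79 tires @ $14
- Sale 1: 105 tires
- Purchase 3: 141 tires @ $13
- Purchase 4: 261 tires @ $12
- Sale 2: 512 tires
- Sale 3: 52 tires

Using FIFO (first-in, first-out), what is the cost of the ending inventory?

Sale 1 (105) [FIFO — oldest first]: 105 @ $15 = $1,575
Sale 2 (512) [FIFO — oldest first]: 127 @ $15 + 73 @ $14 + 79 @ $14 + 141 @ $13 + 92 @ $12 = $6,970
Sale 3 (52) [FIFO — oldest first]: 52 @ $12 = $624
Total COGS = $1,575 + $6,970 + $624 = $9,169
Ending inventory: 117 @ $12 = $1,404

Ending inventory = $1,404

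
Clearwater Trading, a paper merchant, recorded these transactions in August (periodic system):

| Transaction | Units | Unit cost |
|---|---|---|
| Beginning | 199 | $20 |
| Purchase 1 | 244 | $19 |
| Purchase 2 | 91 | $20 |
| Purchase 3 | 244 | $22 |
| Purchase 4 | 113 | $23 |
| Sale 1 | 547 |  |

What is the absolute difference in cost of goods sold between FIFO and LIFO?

$946

FIFO COGS: 199 @ $20 + 244 @ $19 + 91 @ $20 + 13 @ $22 = $10,722
LIFO COGS: 113 @ $23 + 244 @ $22 + 91 @ $20 + 99 @ $19 = $11,668
Difference = |$10,722 − $11,668| = $946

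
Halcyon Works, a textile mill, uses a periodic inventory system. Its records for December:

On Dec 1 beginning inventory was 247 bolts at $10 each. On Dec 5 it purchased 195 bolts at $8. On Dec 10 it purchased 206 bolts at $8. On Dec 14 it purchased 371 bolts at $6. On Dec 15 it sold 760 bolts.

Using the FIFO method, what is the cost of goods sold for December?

Dec 15, 760 sold [FIFO — oldest first]: 247 @ $10 + 195 @ $8 + 206 @ $8 + 112 @ $6 = $6,350
Ending inventory: 259 @ $6 = $1,554

COGS = $6,350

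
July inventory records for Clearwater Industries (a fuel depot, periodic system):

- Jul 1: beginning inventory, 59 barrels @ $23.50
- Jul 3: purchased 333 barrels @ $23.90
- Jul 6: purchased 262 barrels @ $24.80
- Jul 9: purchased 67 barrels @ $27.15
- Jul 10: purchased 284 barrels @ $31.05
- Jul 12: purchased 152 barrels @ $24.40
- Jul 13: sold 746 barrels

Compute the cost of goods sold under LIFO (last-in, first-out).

COGS = $20,372.45

Jul 13, 746 sold [LIFO — newest first]: 152 @ $24.40 + 284 @ $31.05 + 67 @ $27.15 + 243 @ $24.80 = $20,372.45
Ending inventory: 59 @ $23.50 + 333 @ $23.90 + 19 @ $24.80 = $9,816.40
Check: goods available $30,188.85 = COGS $20,372.45 + ending $9,816.40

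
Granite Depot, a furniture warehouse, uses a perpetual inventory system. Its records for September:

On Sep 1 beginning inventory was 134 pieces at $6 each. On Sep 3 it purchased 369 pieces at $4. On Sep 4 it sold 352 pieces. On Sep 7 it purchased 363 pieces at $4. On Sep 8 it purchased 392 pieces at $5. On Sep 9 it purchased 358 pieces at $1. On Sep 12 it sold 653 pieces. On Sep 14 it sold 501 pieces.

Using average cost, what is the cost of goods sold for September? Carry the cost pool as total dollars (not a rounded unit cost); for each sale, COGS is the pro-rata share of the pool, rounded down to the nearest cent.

After Sep 1: 134 on hand, pool $804.00 (≈ $6.0000 each)
After Sep 3: 503 on hand, pool $2,280.00 (≈ $4.5328 each)
Sep 4, sell 352: 352/503 × $2,280.00 → $1,595.54
After Sep 7: 514 on hand, pool $2,136.46 (≈ $4.1565 each)
After Sep 8: 906 on hand, pool $4,096.46 (≈ $4.5215 each)
After Sep 9: 1264 on hand, pool $4,454.46 (≈ $3.5241 each)
Sep 12, sell 653: 653/1264 × $4,454.46 → $2,301.23
Sep 14, sell 501: 501/611 × $2,153.23 → $1,765.57
Total COGS = $1,595.54 + $2,301.23 + $1,765.57 = $5,662.34
Ending inventory (cost pool remaining) = $387.66
Check: goods available $6,050.00 = COGS $5,662.34 + ending $387.66

COGS = $5,662.34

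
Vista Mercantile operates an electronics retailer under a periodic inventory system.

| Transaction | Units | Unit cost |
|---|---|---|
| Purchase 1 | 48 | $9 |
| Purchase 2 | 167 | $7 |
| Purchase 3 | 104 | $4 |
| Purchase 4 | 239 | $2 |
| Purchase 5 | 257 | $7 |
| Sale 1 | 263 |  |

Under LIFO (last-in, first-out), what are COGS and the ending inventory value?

COGS = $1,811; ending inventory = $2,483

Sale 1 (263) [LIFO — newest first]: 257 @ $7 + 6 @ $2 = $1,811
Ending inventory: 48 @ $9 + 167 @ $7 + 104 @ $4 + 233 @ $2 = $2,483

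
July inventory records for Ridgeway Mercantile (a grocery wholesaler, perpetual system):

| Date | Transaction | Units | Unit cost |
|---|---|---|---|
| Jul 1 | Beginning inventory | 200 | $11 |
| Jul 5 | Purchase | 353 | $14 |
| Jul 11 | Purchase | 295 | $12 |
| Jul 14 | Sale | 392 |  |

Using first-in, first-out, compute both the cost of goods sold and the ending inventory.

Jul 14, 392 sold [FIFO — oldest first]: 200 @ $11 + 192 @ $14 = $4,888
Ending inventory: 161 @ $14 + 295 @ $12 = $5,794
Check: goods available $10,682 = COGS $4,888 + ending $5,794

COGS = $4,888; ending inventory = $5,794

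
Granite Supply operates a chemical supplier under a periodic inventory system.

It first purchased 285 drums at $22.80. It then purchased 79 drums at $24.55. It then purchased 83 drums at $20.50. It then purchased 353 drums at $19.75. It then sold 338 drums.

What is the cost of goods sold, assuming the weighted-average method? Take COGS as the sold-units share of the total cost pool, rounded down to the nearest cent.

COGS = $7,229.27

Sale 1, sell 338: 338/800 × $17,110.70 → $7,229.27
Ending inventory (cost pool remaining) = $9,881.43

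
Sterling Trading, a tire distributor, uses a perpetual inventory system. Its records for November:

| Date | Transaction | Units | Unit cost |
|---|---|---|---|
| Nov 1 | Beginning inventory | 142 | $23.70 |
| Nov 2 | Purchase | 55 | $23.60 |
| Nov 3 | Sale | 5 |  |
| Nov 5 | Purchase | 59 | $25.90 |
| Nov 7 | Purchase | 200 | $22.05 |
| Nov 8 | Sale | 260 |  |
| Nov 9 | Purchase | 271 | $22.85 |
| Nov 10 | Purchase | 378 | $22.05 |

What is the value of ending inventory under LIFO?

Ending inventory = $19,049.05

Nov 3, 5 sold [LIFO — newest first]: 5 @ $23.60 = $118.00
Nov 8, 260 sold [LIFO — newest first]: 200 @ $22.05 + 59 @ $25.90 + 1 @ $23.60 = $5,961.70
Total COGS = $118.00 + $5,961.70 = $6,079.70
Ending inventory: 142 @ $23.70 + 49 @ $23.60 + 271 @ $22.85 + 378 @ $22.05 = $19,049.05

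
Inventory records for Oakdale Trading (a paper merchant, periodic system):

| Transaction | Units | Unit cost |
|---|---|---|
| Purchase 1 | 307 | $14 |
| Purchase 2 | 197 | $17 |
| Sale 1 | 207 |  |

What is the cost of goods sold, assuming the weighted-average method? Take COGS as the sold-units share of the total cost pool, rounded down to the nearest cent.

COGS = $3,140.73

Sale 1, sell 207: 207/504 × $7,647.00 → $3,140.73
Ending inventory (cost pool remaining) = $4,506.27
Check: goods available $7,647.00 = COGS $3,140.73 + ending $4,506.27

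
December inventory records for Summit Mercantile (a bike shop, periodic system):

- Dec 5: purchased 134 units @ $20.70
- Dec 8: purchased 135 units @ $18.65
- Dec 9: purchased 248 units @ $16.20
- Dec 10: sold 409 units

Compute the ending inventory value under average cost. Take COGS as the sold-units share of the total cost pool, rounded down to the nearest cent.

Dec 10, sell 409: 409/517 × $9,309.15 → $7,364.49
Ending inventory (cost pool remaining) = $1,944.66

Ending inventory = $1,944.66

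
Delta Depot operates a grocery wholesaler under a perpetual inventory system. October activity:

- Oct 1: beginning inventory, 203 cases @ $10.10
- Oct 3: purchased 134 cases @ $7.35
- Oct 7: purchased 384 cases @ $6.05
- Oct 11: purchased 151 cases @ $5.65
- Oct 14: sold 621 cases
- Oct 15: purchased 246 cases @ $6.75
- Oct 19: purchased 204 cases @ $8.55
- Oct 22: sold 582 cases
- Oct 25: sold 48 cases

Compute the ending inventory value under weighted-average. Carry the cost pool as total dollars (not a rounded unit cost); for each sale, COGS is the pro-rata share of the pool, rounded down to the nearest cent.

Ending inventory = $525.94

After Oct 1: 203 on hand, pool $2,050.30 (≈ $10.1000 each)
After Oct 3: 337 on hand, pool $3,035.20 (≈ $9.0065 each)
After Oct 7: 721 on hand, pool $5,358.40 (≈ $7.4319 each)
After Oct 11: 872 on hand, pool $6,211.55 (≈ $7.1233 each)
Oct 14, sell 621: 621/872 × $6,211.55 → $4,423.59
After Oct 15: 497 on hand, pool $3,448.46 (≈ $6.9386 each)
After Oct 19: 701 on hand, pool $5,192.66 (≈ $7.4075 each)
Oct 22, sell 582: 582/701 × $5,192.66 → $4,311.16
Oct 25, sell 48: 48/119 × $881.50 → $355.56
Total COGS = $4,423.59 + $4,311.16 + $355.56 = $9,090.31
Ending inventory (cost pool remaining) = $525.94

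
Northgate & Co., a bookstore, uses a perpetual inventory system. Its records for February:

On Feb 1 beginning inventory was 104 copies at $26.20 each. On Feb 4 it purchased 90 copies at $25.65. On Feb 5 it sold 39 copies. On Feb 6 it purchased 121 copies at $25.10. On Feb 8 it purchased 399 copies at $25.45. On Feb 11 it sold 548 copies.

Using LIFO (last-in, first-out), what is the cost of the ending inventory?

Ending inventory = $3,314.75

Feb 5, 39 sold [LIFO — newest first]: 39 @ $25.65 = $1,000.35
Feb 11, 548 sold [LIFO — newest first]: 399 @ $25.45 + 121 @ $25.10 + 28 @ $25.65 = $13,909.85
Total COGS = $1,000.35 + $13,909.85 = $14,910.20
Ending inventory: 104 @ $26.20 + 23 @ $25.65 = $3,314.75
Check: goods available $18,224.95 = COGS $14,910.20 + ending $3,314.75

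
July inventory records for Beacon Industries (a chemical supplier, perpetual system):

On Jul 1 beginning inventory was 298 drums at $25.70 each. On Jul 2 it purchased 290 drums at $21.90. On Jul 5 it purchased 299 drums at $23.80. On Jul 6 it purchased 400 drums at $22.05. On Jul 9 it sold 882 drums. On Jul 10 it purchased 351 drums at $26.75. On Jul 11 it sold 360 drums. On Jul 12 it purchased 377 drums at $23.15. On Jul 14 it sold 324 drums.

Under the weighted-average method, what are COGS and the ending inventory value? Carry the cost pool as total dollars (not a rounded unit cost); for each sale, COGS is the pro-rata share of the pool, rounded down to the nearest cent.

After Jul 1: 298 on hand, pool $7,658.60 (≈ $25.7000 each)
After Jul 2: 588 on hand, pool $14,009.60 (≈ $23.8259 each)
After Jul 5: 887 on hand, pool $21,125.80 (≈ $23.8171 each)
After Jul 6: 1287 on hand, pool $29,945.80 (≈ $23.2679 each)
Jul 9, sell 882: 882/1287 × $29,945.80 → $20,522.29
After Jul 10: 756 on hand, pool $18,812.76 (≈ $24.8846 each)
Jul 11, sell 360: 360/756 × $18,812.76 → $8,958.45
After Jul 12: 773 on hand, pool $18,581.86 (≈ $24.0386 each)
Jul 14, sell 324: 324/773 × $18,581.86 → $7,788.51
Total COGS = $20,522.29 + $8,958.45 + $7,788.51 = $37,269.25
Ending inventory (cost pool remaining) = $10,793.35

COGS = $37,269.25; ending inventory = $10,793.35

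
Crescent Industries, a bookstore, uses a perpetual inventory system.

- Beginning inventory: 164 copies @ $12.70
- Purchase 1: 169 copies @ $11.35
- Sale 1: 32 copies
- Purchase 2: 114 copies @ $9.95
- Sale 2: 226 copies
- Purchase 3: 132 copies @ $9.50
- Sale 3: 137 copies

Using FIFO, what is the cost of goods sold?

COGS = $4,617.85

Sale 1 (32) [FIFO — oldest first]: 32 @ $12.70 = $406.40
Sale 2 (226) [FIFO — oldest first]: 132 @ $12.70 + 94 @ $11.35 = $2,743.30
Sale 3 (137) [FIFO — oldest first]: 75 @ $11.35 + 62 @ $9.95 = $1,468.15
Total COGS = $406.40 + $2,743.30 + $1,468.15 = $4,617.85
Ending inventory: 52 @ $9.95 + 132 @ $9.50 = $1,771.40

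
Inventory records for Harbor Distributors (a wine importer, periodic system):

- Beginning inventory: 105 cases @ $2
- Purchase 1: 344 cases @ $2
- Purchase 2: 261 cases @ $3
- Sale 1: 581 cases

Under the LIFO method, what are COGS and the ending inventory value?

COGS = $1,423; ending inventory = $258

Sale 1 (581) [LIFO — newest first]: 261 @ $3 + 320 @ $2 = $1,423
Ending inventory: 105 @ $2 + 24 @ $2 = $258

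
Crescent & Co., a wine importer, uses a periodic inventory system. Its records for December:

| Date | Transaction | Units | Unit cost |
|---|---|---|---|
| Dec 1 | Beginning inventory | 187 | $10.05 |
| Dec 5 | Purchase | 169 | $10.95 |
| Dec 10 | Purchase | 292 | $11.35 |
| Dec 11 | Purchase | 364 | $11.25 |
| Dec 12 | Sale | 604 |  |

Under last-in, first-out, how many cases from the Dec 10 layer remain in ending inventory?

52

Dec 12, 604 sold [LIFO — newest first]: 364 @ $11.25 + 240 @ $11.35 = $6,819.00
Ending inventory: 187 @ $10.05 + 169 @ $10.95 + 52 @ $11.35 = $4,320.10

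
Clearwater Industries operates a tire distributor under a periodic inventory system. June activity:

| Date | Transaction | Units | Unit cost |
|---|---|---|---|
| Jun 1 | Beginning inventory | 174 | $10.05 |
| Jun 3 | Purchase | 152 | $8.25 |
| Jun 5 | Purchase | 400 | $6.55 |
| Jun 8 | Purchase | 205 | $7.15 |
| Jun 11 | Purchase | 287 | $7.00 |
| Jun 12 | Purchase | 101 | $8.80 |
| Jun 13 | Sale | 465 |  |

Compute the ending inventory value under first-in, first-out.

Jun 13, 465 sold [FIFO — oldest first]: 174 @ $10.05 + 152 @ $8.25 + 139 @ $6.55 = $3,913.15
Ending inventory: 261 @ $6.55 + 205 @ $7.15 + 287 @ $7.00 + 101 @ $8.80 = $6,073.10

Ending inventory = $6,073.10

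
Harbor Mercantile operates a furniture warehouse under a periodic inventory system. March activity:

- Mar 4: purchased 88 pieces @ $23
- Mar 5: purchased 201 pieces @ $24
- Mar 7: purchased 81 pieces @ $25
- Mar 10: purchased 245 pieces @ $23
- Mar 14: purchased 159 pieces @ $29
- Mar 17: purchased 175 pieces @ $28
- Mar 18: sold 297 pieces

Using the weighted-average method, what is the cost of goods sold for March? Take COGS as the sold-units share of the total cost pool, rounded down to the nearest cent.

Mar 18, sell 297: 297/949 × $24,019.00 → $7,517.01
Ending inventory (cost pool remaining) = $16,501.99

COGS = $7,517.01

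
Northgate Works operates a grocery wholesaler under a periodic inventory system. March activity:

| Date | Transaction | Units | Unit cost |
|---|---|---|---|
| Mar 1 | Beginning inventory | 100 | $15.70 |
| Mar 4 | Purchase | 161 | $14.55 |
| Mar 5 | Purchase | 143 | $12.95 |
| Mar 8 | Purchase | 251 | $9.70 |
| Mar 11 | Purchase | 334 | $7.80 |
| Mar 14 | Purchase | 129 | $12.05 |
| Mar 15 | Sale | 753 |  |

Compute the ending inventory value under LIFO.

Ending inventory = $5,259.35

Mar 15, 753 sold [LIFO — newest first]: 129 @ $12.05 + 334 @ $7.80 + 251 @ $9.70 + 39 @ $12.95 = $7,099.40
Ending inventory: 100 @ $15.70 + 161 @ $14.55 + 104 @ $12.95 = $5,259.35
Check: goods available $12,358.75 = COGS $7,099.40 + ending $5,259.35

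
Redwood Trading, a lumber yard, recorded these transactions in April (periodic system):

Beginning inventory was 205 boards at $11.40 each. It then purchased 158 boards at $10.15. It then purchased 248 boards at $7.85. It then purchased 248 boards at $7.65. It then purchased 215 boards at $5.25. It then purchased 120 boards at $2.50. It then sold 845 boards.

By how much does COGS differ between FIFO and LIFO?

$2,262.75

FIFO COGS: 205 @ $11.40 + 158 @ $10.15 + 248 @ $7.85 + 234 @ $7.65 = $7,677.60
LIFO COGS: 120 @ $2.50 + 215 @ $5.25 + 248 @ $7.65 + 248 @ $7.85 + 14 @ $10.15 = $5,414.85
Difference = |$7,677.60 − $5,414.85| = $2,262.75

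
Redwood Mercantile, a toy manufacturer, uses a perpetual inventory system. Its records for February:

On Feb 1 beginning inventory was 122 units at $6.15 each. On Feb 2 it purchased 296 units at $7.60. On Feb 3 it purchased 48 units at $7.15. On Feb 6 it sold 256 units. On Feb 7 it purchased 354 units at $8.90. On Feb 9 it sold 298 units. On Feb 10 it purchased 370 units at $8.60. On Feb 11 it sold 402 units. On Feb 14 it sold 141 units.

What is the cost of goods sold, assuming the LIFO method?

Feb 6, 256 sold [LIFO — newest first]: 48 @ $7.15 + 208 @ $7.60 = $1,924.00
Feb 9, 298 sold [LIFO — newest first]: 298 @ $8.90 = $2,652.20
Feb 11, 402 sold [LIFO — newest first]: 370 @ $8.60 + 32 @ $8.90 = $3,466.80
Feb 14, 141 sold [LIFO — newest first]: 24 @ $8.90 + 88 @ $7.60 + 29 @ $6.15 = $1,060.75
Total COGS = $1,924.00 + $2,652.20 + $3,466.80 + $1,060.75 = $9,103.75
Ending inventory: 93 @ $6.15 = $571.95
Check: goods available $9,675.70 = COGS $9,103.75 + ending $571.95

COGS = $9,103.75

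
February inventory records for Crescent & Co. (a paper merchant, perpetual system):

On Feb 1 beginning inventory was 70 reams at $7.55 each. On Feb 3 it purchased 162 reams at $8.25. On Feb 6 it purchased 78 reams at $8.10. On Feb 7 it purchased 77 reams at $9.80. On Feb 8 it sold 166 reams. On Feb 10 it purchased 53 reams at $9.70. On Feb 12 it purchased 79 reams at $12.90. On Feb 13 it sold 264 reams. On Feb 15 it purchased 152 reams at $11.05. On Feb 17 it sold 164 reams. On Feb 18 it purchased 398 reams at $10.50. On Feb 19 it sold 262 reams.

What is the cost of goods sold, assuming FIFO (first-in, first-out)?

COGS = $8,406.70

Feb 8, 166 sold [FIFO — oldest first]: 70 @ $7.55 + 96 @ $8.25 = $1,320.50
Feb 13, 264 sold [FIFO — oldest first]: 66 @ $8.25 + 78 @ $8.10 + 77 @ $9.80 + 43 @ $9.70 = $2,348.00
Feb 17, 164 sold [FIFO — oldest first]: 10 @ $9.70 + 79 @ $12.90 + 75 @ $11.05 = $1,944.85
Feb 19, 262 sold [FIFO — oldest first]: 77 @ $11.05 + 185 @ $10.50 = $2,793.35
Total COGS = $1,320.50 + $2,348.00 + $1,944.85 + $2,793.35 = $8,406.70
Ending inventory: 213 @ $10.50 = $2,236.50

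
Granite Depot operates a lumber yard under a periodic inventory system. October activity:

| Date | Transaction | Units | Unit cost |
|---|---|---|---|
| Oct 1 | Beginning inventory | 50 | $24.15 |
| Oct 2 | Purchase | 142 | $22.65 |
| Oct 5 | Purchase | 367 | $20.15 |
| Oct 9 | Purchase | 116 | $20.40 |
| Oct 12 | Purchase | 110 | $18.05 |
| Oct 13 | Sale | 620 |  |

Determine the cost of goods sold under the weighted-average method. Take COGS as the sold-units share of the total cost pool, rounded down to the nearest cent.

COGS = $12,771.80

Oct 13, sell 620: 620/785 × $16,170.75 → $12,771.80
Ending inventory (cost pool remaining) = $3,398.95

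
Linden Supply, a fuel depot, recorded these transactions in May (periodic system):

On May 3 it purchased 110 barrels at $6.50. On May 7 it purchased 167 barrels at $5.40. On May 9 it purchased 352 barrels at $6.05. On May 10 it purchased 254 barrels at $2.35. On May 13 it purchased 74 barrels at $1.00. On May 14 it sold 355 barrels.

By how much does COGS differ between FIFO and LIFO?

$1,254.45

FIFO COGS: 110 @ $6.50 + 167 @ $5.40 + 78 @ $6.05 = $2,088.70
LIFO COGS: 74 @ $1.00 + 254 @ $2.35 + 27 @ $6.05 = $834.25
Difference = |$2,088.70 − $834.25| = $1,254.45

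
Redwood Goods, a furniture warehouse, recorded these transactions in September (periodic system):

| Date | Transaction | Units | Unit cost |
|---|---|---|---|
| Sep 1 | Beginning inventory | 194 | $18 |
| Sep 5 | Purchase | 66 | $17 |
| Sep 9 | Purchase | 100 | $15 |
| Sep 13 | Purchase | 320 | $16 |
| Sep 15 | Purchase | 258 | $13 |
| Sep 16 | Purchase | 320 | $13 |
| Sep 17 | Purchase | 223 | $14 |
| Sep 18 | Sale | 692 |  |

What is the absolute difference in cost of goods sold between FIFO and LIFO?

FIFO COGS: 194 @ $18 + 66 @ $17 + 100 @ $15 + 320 @ $16 + 12 @ $13 = $11,390
LIFO COGS: 223 @ $14 + 320 @ $13 + 149 @ $13 = $9,219
Difference = |$11,390 − $9,219| = $2,171

$2,171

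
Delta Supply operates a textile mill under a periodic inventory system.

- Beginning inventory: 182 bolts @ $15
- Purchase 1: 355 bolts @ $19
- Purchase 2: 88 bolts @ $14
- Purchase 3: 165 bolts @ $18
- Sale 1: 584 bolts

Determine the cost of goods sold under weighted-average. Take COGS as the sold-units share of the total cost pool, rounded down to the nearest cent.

COGS = $10,110.59

Sale 1, sell 584: 584/790 × $13,677.00 → $10,110.59
Ending inventory (cost pool remaining) = $3,566.41
Check: goods available $13,677.00 = COGS $10,110.59 + ending $3,566.41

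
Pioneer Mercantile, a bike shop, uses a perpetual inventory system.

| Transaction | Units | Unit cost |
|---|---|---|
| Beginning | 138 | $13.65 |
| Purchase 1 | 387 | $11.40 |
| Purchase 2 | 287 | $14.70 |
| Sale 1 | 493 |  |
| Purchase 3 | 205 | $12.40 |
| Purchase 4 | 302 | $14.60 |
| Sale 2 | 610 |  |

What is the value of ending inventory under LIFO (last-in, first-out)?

Sale 1 (493) [LIFO — newest first]: 287 @ $14.70 + 206 @ $11.40 = $6,567.30
Sale 2 (610) [LIFO — newest first]: 302 @ $14.60 + 205 @ $12.40 + 103 @ $11.40 = $8,125.40
Total COGS = $6,567.30 + $8,125.40 = $14,692.70
Ending inventory: 138 @ $13.65 + 78 @ $11.40 = $2,772.90
Check: goods available $17,465.60 = COGS $14,692.70 + ending $2,772.90

Ending inventory = $2,772.90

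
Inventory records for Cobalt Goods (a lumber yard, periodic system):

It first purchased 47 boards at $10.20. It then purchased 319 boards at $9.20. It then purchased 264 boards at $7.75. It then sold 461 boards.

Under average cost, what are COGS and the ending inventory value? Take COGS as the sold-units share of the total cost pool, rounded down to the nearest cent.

Sale 1, sell 461: 461/630 × $5,460.20 → $3,995.47
Ending inventory (cost pool remaining) = $1,464.73

COGS = $3,995.47; ending inventory = $1,464.73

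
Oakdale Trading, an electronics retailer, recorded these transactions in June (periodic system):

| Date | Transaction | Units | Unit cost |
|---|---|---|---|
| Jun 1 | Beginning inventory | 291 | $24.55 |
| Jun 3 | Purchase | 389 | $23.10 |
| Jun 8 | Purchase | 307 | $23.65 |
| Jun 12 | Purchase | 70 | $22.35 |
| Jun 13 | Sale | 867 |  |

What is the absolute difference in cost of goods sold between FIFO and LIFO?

FIFO COGS: 291 @ $24.55 + 389 @ $23.10 + 187 @ $23.65 = $20,552.50
LIFO COGS: 70 @ $22.35 + 307 @ $23.65 + 389 @ $23.10 + 101 @ $24.55 = $20,290.50
Difference = |$20,552.50 − $20,290.50| = $262.00

$262.00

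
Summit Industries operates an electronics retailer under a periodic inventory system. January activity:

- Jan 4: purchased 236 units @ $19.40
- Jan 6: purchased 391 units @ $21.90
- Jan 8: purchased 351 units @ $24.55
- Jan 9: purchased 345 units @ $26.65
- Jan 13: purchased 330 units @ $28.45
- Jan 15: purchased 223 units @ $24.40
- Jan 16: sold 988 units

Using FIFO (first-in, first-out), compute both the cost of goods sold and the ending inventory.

Jan 16, 988 sold [FIFO — oldest first]: 236 @ $19.40 + 391 @ $21.90 + 351 @ $24.55 + 10 @ $26.65 = $22,024.85
Ending inventory: 335 @ $26.65 + 330 @ $28.45 + 223 @ $24.40 = $23,757.45
Check: goods available $45,782.30 = COGS $22,024.85 + ending $23,757.45

COGS = $22,024.85; ending inventory = $23,757.45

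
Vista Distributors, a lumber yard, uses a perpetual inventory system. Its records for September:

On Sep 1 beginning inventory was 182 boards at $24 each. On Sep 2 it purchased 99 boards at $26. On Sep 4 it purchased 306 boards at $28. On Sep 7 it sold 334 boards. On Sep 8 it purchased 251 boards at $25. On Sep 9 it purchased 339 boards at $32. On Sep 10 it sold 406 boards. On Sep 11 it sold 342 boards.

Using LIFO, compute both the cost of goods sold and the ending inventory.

Sep 7, 334 sold [LIFO — newest first]: 306 @ $28 + 28 @ $26 = $9,296
Sep 10, 406 sold [LIFO — newest first]: 339 @ $32 + 67 @ $25 = $12,523
Sep 11, 342 sold [LIFO — newest first]: 184 @ $25 + 71 @ $26 + 87 @ $24 = $8,534
Total COGS = $9,296 + $12,523 + $8,534 = $30,353
Ending inventory: 95 @ $24 = $2,280
Check: goods available $32,633 = COGS $30,353 + ending $2,280

COGS = $30,353; ending inventory = $2,280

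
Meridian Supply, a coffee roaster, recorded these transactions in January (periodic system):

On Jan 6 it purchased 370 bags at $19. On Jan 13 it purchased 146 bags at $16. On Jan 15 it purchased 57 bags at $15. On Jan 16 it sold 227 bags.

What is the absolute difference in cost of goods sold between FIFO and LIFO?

FIFO COGS: 227 @ $19 = $4,313
LIFO COGS: 57 @ $15 + 146 @ $16 + 24 @ $19 = $3,647
Difference = |$4,313 − $3,647| = $666

$666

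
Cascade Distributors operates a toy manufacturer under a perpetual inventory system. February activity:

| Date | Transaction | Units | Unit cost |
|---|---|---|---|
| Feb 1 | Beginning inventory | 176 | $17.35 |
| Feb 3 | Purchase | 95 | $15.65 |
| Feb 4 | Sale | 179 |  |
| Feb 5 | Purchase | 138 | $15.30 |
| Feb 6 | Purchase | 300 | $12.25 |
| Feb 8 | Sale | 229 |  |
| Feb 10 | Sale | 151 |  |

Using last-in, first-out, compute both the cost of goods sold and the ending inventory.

Feb 4, 179 sold [LIFO — newest first]: 95 @ $15.65 + 84 @ $17.35 = $2,944.15
Feb 8, 229 sold [LIFO — newest first]: 229 @ $12.25 = $2,805.25
Feb 10, 151 sold [LIFO — newest first]: 71 @ $12.25 + 80 @ $15.30 = $2,093.75
Total COGS = $2,944.15 + $2,805.25 + $2,093.75 = $7,843.15
Ending inventory: 92 @ $17.35 + 58 @ $15.30 = $2,483.60

COGS = $7,843.15; ending inventory = $2,483.60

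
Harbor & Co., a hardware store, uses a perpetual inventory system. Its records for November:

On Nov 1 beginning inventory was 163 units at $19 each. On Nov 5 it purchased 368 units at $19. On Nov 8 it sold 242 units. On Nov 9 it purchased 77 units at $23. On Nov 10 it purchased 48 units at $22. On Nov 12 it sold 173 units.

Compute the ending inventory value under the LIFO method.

Nov 8, 242 sold [LIFO — newest first]: 242 @ $19 = $4,598
Nov 12, 173 sold [LIFO — newest first]: 48 @ $22 + 77 @ $23 + 48 @ $19 = $3,739
Total COGS = $4,598 + $3,739 = $8,337
Ending inventory: 163 @ $19 + 78 @ $19 = $4,579
Check: goods available $12,916 = COGS $8,337 + ending $4,579

Ending inventory = $4,579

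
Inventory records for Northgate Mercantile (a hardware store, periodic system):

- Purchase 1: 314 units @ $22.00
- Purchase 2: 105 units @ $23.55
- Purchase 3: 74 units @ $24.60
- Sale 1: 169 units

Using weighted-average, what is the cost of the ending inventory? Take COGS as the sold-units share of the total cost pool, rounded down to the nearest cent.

Sale 1, sell 169: 169/493 × $11,201.15 → $3,839.74
Ending inventory (cost pool remaining) = $7,361.41

Ending inventory = $7,361.41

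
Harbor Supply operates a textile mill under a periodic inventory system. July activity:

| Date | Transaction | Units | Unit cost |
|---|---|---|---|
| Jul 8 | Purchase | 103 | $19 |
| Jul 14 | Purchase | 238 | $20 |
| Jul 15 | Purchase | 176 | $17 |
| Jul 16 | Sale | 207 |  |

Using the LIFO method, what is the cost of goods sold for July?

Jul 16, 207 sold [LIFO — newest first]: 176 @ $17 + 31 @ $20 = $3,612
Ending inventory: 103 @ $19 + 207 @ $20 = $6,097

COGS = $3,612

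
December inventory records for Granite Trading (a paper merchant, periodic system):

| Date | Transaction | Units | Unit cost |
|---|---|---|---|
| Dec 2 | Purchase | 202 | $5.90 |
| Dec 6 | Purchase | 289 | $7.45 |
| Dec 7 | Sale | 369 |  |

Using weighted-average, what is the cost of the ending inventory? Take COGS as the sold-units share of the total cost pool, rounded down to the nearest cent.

Dec 7, sell 369: 369/491 × $3,344.85 → $2,513.74
Ending inventory (cost pool remaining) = $831.11
Check: goods available $3,344.85 = COGS $2,513.74 + ending $831.11

Ending inventory = $831.11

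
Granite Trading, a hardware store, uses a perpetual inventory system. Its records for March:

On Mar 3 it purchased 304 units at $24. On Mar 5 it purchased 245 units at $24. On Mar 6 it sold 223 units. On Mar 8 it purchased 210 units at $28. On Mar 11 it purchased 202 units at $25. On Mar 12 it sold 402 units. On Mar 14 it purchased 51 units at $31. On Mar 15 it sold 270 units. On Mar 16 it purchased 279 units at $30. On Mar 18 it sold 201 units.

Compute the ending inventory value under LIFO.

Ending inventory = $5,148

Mar 6, 223 sold [LIFO — newest first]: 223 @ $24 = $5,352
Mar 12, 402 sold [LIFO — newest first]: 202 @ $25 + 200 @ $28 = $10,650
Mar 15, 270 sold [LIFO — newest first]: 51 @ $31 + 10 @ $28 + 22 @ $24 + 187 @ $24 = $6,877
Mar 18, 201 sold [LIFO — newest first]: 201 @ $30 = $6,030
Total COGS = $5,352 + $10,650 + $6,877 + $6,030 = $28,909
Ending inventory: 117 @ $24 + 78 @ $30 = $5,148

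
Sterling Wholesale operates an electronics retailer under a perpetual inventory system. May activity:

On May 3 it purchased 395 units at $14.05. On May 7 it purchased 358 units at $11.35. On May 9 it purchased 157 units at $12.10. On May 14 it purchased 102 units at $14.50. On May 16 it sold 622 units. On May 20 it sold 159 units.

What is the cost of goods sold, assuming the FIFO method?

COGS = $9,951.85

May 16, 622 sold [FIFO — oldest first]: 395 @ $14.05 + 227 @ $11.35 = $8,126.20
May 20, 159 sold [FIFO — oldest first]: 131 @ $11.35 + 28 @ $12.10 = $1,825.65
Total COGS = $8,126.20 + $1,825.65 = $9,951.85
Ending inventory: 129 @ $12.10 + 102 @ $14.50 = $3,039.90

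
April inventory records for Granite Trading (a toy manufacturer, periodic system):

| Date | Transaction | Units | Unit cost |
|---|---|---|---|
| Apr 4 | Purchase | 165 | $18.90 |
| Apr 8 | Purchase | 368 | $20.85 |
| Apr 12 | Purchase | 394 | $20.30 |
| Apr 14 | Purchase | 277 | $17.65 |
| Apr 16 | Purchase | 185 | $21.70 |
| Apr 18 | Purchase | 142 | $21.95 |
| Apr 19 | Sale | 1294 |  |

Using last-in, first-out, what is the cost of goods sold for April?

Apr 19, 1294 sold [LIFO — newest first]: 142 @ $21.95 + 185 @ $21.70 + 277 @ $17.65 + 394 @ $20.30 + 296 @ $20.85 = $26,190.25
Ending inventory: 165 @ $18.90 + 72 @ $20.85 = $4,619.70
Check: goods available $30,809.95 = COGS $26,190.25 + ending $4,619.70

COGS = $26,190.25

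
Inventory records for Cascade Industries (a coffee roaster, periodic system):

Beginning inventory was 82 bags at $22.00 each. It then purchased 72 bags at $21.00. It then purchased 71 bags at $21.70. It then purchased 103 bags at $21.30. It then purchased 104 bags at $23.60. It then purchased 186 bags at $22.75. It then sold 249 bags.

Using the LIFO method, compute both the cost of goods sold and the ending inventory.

Sale 1 (249) [LIFO — newest first]: 186 @ $22.75 + 63 @ $23.60 = $5,718.30
Ending inventory: 82 @ $22.00 + 72 @ $21.00 + 71 @ $21.70 + 103 @ $21.30 + 41 @ $23.60 = $8,018.20
Check: goods available $13,736.50 = COGS $5,718.30 + ending $8,018.20

COGS = $5,718.30; ending inventory = $8,018.20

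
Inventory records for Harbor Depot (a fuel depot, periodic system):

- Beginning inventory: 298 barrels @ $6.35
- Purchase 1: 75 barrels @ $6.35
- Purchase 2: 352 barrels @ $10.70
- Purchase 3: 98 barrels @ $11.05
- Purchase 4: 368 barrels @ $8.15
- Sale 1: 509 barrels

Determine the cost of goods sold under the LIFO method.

Sale 1 (509) [LIFO — newest first]: 368 @ $8.15 + 98 @ $11.05 + 43 @ $10.70 = $4,542.20
Ending inventory: 298 @ $6.35 + 75 @ $6.35 + 309 @ $10.70 = $5,674.85
Check: goods available $10,217.05 = COGS $4,542.20 + ending $5,674.85

COGS = $4,542.20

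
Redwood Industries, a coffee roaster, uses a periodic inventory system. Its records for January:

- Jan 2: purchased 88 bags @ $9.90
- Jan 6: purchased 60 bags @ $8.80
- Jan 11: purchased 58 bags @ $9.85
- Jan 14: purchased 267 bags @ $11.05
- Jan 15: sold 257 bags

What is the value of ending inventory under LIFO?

Ending inventory = $2,081.00

Jan 15, 257 sold [LIFO — newest first]: 257 @ $11.05 = $2,839.85
Ending inventory: 88 @ $9.90 + 60 @ $8.80 + 58 @ $9.85 + 10 @ $11.05 = $2,081.00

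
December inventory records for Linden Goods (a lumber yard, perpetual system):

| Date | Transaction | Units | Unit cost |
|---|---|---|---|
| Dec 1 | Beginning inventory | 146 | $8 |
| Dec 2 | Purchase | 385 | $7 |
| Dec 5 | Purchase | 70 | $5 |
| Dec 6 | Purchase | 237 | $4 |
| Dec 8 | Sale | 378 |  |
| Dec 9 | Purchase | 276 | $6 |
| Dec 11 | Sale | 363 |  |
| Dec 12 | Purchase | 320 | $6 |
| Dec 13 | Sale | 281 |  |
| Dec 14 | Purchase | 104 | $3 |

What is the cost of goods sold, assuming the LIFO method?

COGS = $5,746

Dec 8, 378 sold [LIFO — newest first]: 237 @ $4 + 70 @ $5 + 71 @ $7 = $1,795
Dec 11, 363 sold [LIFO — newest first]: 276 @ $6 + 87 @ $7 = $2,265
Dec 13, 281 sold [LIFO — newest first]: 281 @ $6 = $1,686
Total COGS = $1,795 + $2,265 + $1,686 = $5,746
Ending inventory: 146 @ $8 + 227 @ $7 + 39 @ $6 + 104 @ $3 = $3,303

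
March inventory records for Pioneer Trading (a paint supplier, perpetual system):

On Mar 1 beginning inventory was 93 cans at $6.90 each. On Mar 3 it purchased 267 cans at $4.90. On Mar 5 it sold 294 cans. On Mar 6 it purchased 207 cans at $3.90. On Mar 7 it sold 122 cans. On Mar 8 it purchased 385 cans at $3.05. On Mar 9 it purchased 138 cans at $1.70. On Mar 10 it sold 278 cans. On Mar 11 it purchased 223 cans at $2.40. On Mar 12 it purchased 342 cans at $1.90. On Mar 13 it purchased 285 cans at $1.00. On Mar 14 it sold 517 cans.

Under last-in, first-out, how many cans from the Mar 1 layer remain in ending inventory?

66

Mar 5, 294 sold [LIFO — newest first]: 267 @ $4.90 + 27 @ $6.90 = $1,494.60
Mar 7, 122 sold [LIFO — newest first]: 122 @ $3.90 = $475.80
Mar 10, 278 sold [LIFO — newest first]: 138 @ $1.70 + 140 @ $3.05 = $661.60
Mar 14, 517 sold [LIFO — newest first]: 285 @ $1.00 + 232 @ $1.90 = $725.80
Total COGS = $1,494.60 + $475.80 + $661.60 + $725.80 = $3,357.80
Ending inventory: 66 @ $6.90 + 85 @ $3.90 + 245 @ $3.05 + 223 @ $2.40 + 110 @ $1.90 = $2,278.35
Check: goods available $5,636.15 = COGS $3,357.80 + ending $2,278.35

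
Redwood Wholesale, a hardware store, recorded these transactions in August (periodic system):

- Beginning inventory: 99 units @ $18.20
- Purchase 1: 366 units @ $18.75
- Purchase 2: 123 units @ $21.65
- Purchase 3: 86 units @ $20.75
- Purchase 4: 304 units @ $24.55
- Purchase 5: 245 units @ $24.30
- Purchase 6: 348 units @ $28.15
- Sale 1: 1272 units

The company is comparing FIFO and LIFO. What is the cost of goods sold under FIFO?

FIFO COGS: 99 @ $18.20 + 366 @ $18.75 + 123 @ $21.65 + 86 @ $20.75 + 304 @ $24.55 + 245 @ $24.30 + 49 @ $28.15 = $27,907.80
LIFO COGS: 348 @ $28.15 + 245 @ $24.30 + 304 @ $24.55 + 86 @ $20.75 + 123 @ $21.65 + 166 @ $18.75 = $30,772.85

COGS = $27,907.80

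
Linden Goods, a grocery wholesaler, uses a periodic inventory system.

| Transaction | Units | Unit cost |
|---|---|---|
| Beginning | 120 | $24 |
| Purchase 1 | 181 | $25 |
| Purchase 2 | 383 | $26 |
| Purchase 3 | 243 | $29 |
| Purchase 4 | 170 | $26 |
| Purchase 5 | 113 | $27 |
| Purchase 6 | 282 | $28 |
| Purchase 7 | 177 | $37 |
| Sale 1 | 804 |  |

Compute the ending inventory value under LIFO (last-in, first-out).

Sale 1 (804) [LIFO — newest first]: 177 @ $37 + 282 @ $28 + 113 @ $27 + 170 @ $26 + 62 @ $29 = $23,714
Ending inventory: 120 @ $24 + 181 @ $25 + 383 @ $26 + 181 @ $29 = $22,612

Ending inventory = $22,612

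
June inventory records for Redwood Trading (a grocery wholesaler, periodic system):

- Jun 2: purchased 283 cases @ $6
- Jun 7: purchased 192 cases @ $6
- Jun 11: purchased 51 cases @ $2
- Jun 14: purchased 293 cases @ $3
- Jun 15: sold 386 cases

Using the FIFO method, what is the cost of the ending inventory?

Jun 15, 386 sold [FIFO — oldest first]: 283 @ $6 + 103 @ $6 = $2,316
Ending inventory: 89 @ $6 + 51 @ $2 + 293 @ $3 = $1,515

Ending inventory = $1,515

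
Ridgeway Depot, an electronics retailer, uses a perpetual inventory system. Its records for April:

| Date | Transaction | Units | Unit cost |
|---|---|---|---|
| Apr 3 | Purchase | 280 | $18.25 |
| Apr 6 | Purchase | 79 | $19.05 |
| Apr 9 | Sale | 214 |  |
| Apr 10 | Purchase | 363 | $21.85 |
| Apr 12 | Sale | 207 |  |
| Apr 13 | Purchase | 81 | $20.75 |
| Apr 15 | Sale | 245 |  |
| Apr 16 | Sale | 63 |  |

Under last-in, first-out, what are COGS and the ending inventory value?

COGS = $14,876.75; ending inventory = $1,350.50

Apr 9, 214 sold [LIFO — newest first]: 79 @ $19.05 + 135 @ $18.25 = $3,968.70
Apr 12, 207 sold [LIFO — newest first]: 207 @ $21.85 = $4,522.95
Apr 15, 245 sold [LIFO — newest first]: 81 @ $20.75 + 156 @ $21.85 + 8 @ $18.25 = $5,235.35
Apr 16, 63 sold [LIFO — newest first]: 63 @ $18.25 = $1,149.75
Total COGS = $3,968.70 + $4,522.95 + $5,235.35 + $1,149.75 = $14,876.75
Ending inventory: 74 @ $18.25 = $1,350.50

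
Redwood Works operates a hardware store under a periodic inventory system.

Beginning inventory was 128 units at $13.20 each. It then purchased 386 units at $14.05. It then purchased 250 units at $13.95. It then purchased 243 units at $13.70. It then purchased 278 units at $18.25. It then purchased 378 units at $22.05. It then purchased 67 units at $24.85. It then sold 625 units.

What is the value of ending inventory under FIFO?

Ending inventory = $20,341.50

Sale 1 (625) [FIFO — oldest first]: 128 @ $13.20 + 386 @ $14.05 + 111 @ $13.95 = $8,661.35
Ending inventory: 139 @ $13.95 + 243 @ $13.70 + 278 @ $18.25 + 378 @ $22.05 + 67 @ $24.85 = $20,341.50
Check: goods available $29,002.85 = COGS $8,661.35 + ending $20,341.50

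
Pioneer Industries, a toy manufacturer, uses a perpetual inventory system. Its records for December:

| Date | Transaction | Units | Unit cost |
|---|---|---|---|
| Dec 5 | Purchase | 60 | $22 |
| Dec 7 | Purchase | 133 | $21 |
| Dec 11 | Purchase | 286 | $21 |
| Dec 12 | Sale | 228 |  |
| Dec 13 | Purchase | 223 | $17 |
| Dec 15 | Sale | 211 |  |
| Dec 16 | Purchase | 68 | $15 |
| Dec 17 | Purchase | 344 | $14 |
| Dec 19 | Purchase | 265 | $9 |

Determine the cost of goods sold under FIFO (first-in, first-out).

Dec 12, 228 sold [FIFO — oldest first]: 60 @ $22 + 133 @ $21 + 35 @ $21 = $4,848
Dec 15, 211 sold [FIFO — oldest first]: 211 @ $21 = $4,431
Total COGS = $4,848 + $4,431 = $9,279
Ending inventory: 40 @ $21 + 223 @ $17 + 68 @ $15 + 344 @ $14 + 265 @ $9 = $12,852
Check: goods available $22,131 = COGS $9,279 + ending $12,852

COGS = $9,279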